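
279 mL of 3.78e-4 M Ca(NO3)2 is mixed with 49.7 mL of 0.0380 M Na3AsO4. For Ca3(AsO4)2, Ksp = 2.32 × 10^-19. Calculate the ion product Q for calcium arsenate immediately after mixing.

1.09 x 10^-15

Total volume = 279 + 49.7 = 328.7 mL.
[Ca^2+] = 3.78 x 10^-4 × (279/328.7) = 3.208 × 10^-4 M
[AsO4^3-] = 3.80 × 10^-2 × (49.7/328.7) = 5.746 x 10^-3 M
Ca3(AsO4)2(s) <=> 3 Ca^2+(aq) + 2 AsO4^3-(aq), so Q = [Ca^2+]^3[AsO4^3-]^2
Q = (3.208 × 10^-4)^3(5.746 × 10^-3)^2 = 1.09 × 10^-15
Q > Ksp, so Ca3(AsO4)2 will precipitate.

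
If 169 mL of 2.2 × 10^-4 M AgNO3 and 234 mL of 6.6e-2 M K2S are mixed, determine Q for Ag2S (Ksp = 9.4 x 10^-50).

Total volume = 169 + 234 = 403 mL.
[Ag^+] = 2.2 x 10^-4 × (169/403) = 9.23 × 10^-5 M
[S^2-] = 6.6 × 10^-2 × (234/403) = 3.83 x 10^-2 M
Ag2S(s) <=> 2 Ag^+ + S^2-, so Q = [Ag^+]^2[S^2-]
Q = (9.23 × 10^-5)^2(3.83 x 10^-2) = 3.3 × 10^-10
Q > Ksp, so Ag2S will precipitate.

3.3 × 10^-10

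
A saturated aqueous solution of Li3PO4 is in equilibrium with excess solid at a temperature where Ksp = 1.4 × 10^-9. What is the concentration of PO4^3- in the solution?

[PO4^3-] ≈ 2.7 × 10^-3 M

Li3PO4(s) ⇌ 3 Li^+ + PO4^3-
Ksp = [Li^+]^3[PO4^3-]
With molar solubility s: [Li^+] = 3s, [PO4^3-] = s.
So Ksp = (3s)^3 × s = 27s^4
s = (1.4 × 10^-9 / 27)^(1/4) = 2.68 × 10^-3 M
[PO4^3-] = s = 2.7 x 10^-3 M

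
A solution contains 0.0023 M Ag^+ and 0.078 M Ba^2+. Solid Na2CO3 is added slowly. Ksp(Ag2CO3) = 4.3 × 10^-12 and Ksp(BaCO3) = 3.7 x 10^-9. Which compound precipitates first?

BaCO3

Each salt begins to precipitate when Q = Ksp, i.e. when [CO3^2-] reaches its threshold.
For Ag2CO3: 4.3 × 10^-12 = (0.0023)^2 × [CO3^2-]  ⇒  [CO3^2-] = 8.1 x 10^-7 M.
For BaCO3: 3.7 x 10^-9 = 0.078 × [CO3^2-]  ⇒  [CO3^2-] = 4.7 × 10^-8 M.
The salt with the lower threshold [CO3^2-] precipitates first: BaCO3.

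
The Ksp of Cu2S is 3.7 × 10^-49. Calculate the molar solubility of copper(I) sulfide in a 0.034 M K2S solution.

Cu2S(s) <=> 2 Cu^+(aq) + S^2-(aq)
Ksp = [Cu^+]^2[S^2-]
Let s be the molar solubility in this solution. [Cu^+] = 2s, [S^2-] = 0.034 + s ≈ 0.034 (Ksp is small, so little additional dissolves).
Ksp ≈ (2s)^2 × 0.034
s = 1.6 x 10^-24 M
Check: s = 1.6 x 10^-24 ≪ 0.034, so the approximation is valid.

s ≈ 1.6 x 10^-24 M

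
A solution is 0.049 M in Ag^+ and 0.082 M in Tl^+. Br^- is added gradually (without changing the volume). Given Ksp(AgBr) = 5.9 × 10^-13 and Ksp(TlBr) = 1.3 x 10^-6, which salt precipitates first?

Each salt begins to precipitate when Q = Ksp, i.e. when [Br^-] reaches its threshold.
For AgBr: 5.9 × 10^-13 = 0.049 × [Br^-]  ⇒  [Br^-] = 1.2 × 10^-11 M.
For TlBr: 1.3 x 10^-6 = 0.082 × [Br^-]  ⇒  [Br^-] = 1.6 × 10^-5 M.
The salt with the lower threshold [Br^-] precipitates first: AgBr.

AgBr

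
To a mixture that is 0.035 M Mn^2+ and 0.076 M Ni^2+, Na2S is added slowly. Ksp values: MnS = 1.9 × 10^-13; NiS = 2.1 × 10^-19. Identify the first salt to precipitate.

NiS

Precipitation of each salt starts when its ion product equals its Ksp.
For MnS: 1.9 × 10^-13 = 0.035 × [S^2-]  ⇒  [S^2-] = 5.4 x 10^-12 M.
For NiS: 2.1 × 10^-19 = 0.076 × [S^2-]  ⇒  [S^2-] = 2.8 × 10^-18 M.
The salt with the lower threshold [S^2-] precipitates first: NiS.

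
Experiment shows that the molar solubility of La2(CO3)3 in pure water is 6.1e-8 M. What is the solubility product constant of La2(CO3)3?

Ksp = 9.1 × 10^-35

La2(CO3)3(s) <=> 2 La^3+ + 3 CO3^2-
Let s = molar solubility. Then [La^3+] = 2s and [CO3^2-] = 3s.
Ksp = [La^3+]^2[CO3^2-]^3
Substituting: Ksp = (2s)^2(3s)^3 = 108s^5
Ksp = 108 × (6.1 × 10^-8)^5 = 9.1 × 10^-35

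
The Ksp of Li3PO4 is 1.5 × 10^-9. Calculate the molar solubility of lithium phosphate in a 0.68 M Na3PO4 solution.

4.3 × 10^-4 M

Li3PO4(s) <=> 3 Li^+ + PO4^3-
Ksp = [Li^+]^3[PO4^3-]
If s mol/L dissolves here, [Li^+] = 3s, [PO4^3-] = 0.68 + s ≈ 0.68 (common-ion effect: PO4^3- is already 0.68 M).
Ksp ≈ (3s)^3 × 0.68
s = 4.3 × 10^-4 M
Check: s = 4.3 × 10^-4 ≪ 0.68, so the approximation is valid.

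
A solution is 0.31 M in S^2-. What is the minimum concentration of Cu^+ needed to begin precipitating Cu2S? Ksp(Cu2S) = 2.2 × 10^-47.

[Cu^+] ≈ 8.4 × 10^-24 M

Cu2S(s) ⇌ 2 Cu^+ + S^2-
Ksp = [Cu^+]^2[S^2-]
Precipitation begins when Q = Ksp. With [S^2-] = 0.31 M:
2.2 × 10^-47 = (0.31) × [Cu^+]^2
[Cu^+] = (2.2 × 10^-47 / 3.1 × 10^-1)^(1/2) = 8.4 x 10^-24 M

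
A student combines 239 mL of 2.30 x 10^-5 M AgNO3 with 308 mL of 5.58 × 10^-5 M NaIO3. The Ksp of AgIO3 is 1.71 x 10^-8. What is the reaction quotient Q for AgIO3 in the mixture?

Q = 3.16 × 10^-10

Total volume = 239 + 308 = 547 mL.
[Ag^+] = 2.30 × 10^-5 × (239/547) = 1.005 × 10^-5 M
[IO3^-] = 5.58 × 10^-5 × (308/547) = 3.142 × 10^-5 M
AgIO3(s) <=> Ag^+(aq) + IO3^-(aq), so Q = [Ag^+][IO3^-]
Q = (1.005 × 10^-5)(3.142 × 10^-5) = 3.16 × 10^-10
Q < Ksp, so no precipitate of AgIO3 forms.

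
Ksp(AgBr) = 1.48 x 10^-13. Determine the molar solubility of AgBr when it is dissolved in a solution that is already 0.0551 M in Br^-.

AgBr(s) <=> Ag^+ + Br^-
Ksp = [Ag^+][Br^-]
Let s be the molar solubility in this solution. [Ag^+] = s, [Br^-] = 0.0551 + s ≈ 0.0551 (since the Br^- already present dominates).
Ksp ≈ s × 0.0551
s = 2.69 × 10^-12 M
Check: s = 2.7 x 10^-12 ≪ 0.0551, so the approximation is valid.

s ≈ 2.69e-12 M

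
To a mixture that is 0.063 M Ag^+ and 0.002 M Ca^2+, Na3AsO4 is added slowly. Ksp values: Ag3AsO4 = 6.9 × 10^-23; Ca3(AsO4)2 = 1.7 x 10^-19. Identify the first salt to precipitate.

Ag3AsO4

Precipitation of each salt starts when its ion product equals its Ksp.
For Ag3AsO4: 6.9 × 10^-23 = (0.063)^3 × [AsO4^3-]  ⇒  [AsO4^3-] = 2.8 x 10^-19 M.
For Ca3(AsO4)2: 1.7 x 10^-19 = (0.002)^3 × [AsO4^3-]^2  ⇒  [AsO4^3-] = 4.6 × 10^-6 M.
The salt with the lower threshold [AsO4^3-] precipitates first: Ag3AsO4.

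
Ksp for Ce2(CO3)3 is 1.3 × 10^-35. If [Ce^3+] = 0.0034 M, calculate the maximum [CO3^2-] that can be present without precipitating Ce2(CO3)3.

1.0 x 10^-10 M

Ce2(CO3)3(s) ⇌ 2 Ce^3+(aq) + 3 CO3^2-(aq)
Ksp = [Ce^3+]^2[CO3^2-]^3
Precipitation begins when Q = Ksp. With [Ce^3+] = 0.0034 M:
1.3 × 10^-35 = (0.0034)^2 × [CO3^2-]^3
[CO3^2-] = (1.3 × 10^-35 / 1.16 x 10^-5)^(1/3) = 1.0 x 10^-10 M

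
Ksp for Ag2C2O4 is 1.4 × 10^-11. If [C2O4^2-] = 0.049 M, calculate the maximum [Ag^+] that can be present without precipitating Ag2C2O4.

[Ag^+] = 1.7 x 10^-5 M

Ag2C2O4(s) ⇌ 2 Ag^+ + C2O4^2-
Ksp = [Ag^+]^2[C2O4^2-]
Precipitation begins when Q = Ksp. With [C2O4^2-] = 0.049 M:
1.4 × 10^-11 = (0.049) × [Ag^+]^2
[Ag^+] = (1.4 × 10^-11 / 4.9 × 10^-2)^(1/2) = 1.7 × 10^-5 M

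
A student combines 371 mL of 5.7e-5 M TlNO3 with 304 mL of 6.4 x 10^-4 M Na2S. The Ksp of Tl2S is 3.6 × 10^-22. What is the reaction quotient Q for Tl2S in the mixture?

Total volume = 371 + 304 = 675 mL.
[Tl^+] = 5.7 × 10^-5 × (371/675) = 3.13 × 10^-5 M
[S^2-] = 6.4 x 10^-4 × (304/675) = 2.88 x 10^-4 M
Tl2S(s) ⇌ 2 Tl^+(aq) + S^2-(aq), so Q = [Tl^+]^2[S^2-]
Q = (3.13 × 10^-5)^2(2.88 × 10^-4) = 2.8 x 10^-13
Q > Ksp, so Tl2S will precipitate.

Q = 2.8 × 10^-13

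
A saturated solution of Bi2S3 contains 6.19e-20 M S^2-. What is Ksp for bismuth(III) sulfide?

Ksp = 4.04 x 10^-97

Bi2S3(s) <=> 2 Bi^3+(aq) + 3 S^2-(aq)
Stoichiometry gives [Bi^3+] = (2/3)[S^2-] = 4.127 × 10^-20 M.
Ksp = [Bi^3+]^2[S^2-]^3
Ksp = (4.127 × 10^-20)^2 × (6.19 × 10^-20)^3 = 4.04 x 10^-97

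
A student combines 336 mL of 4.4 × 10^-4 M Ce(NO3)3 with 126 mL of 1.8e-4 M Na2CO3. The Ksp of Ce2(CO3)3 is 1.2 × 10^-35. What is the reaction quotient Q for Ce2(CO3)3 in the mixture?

Total volume = 336 + 126 = 462 mL.
[Ce^3+] = 4.4 × 10^-4 × (336/462) = 3.20 x 10^-4 M
[CO3^2-] = 1.8 × 10^-4 × (126/462) = 4.91 × 10^-5 M
Ce2(CO3)3(s) <=> 2 Ce^3+ + 3 CO3^2-, so Q = [Ce^3+]^2[CO3^2-]^3
Q = (3.20 × 10^-4)^2(4.91 x 10^-5)^3 = 1.2 × 10^-20
Q > Ksp, so Ce2(CO3)3 will precipitate.

Q = 1.2 x 10^-20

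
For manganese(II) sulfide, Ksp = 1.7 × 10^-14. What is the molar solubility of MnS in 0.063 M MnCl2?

MnS(s) ⇌ Mn^2+ + S^2-
Ksp = [Mn^2+][S^2-]
Let s = moles of MnS that dissolve per litre. [Mn^2+] = 0.063 + s ≈ 0.063, [S^2-] = s (Ksp is small, so little additional dissolves).
Ksp ≈ 0.063 × s
s = 2.7 × 10^-13 M
Check: s = 2.7 × 10^-13 ≪ 0.063, so the approximation is valid.

s ≈ 2.7 × 10^-13 M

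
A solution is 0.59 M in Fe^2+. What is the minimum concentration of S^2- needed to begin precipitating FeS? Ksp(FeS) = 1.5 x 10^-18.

FeS(s) ⇌ Fe^2+ + S^2-
Ksp = [Fe^2+][S^2-]
Precipitation begins when Q = Ksp. With [Fe^2+] = 0.59 M:
1.5 x 10^-18 = (0.59) × [S^2-]
[S^2-] = (1.5 x 10^-18 / 5.9 × 10^-1) = 2.5 x 10^-18 M

[S^2-] ≈ 2.5 × 10^-18 M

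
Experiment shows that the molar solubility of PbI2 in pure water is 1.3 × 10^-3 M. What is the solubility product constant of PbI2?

Ksp = 8.8e-9

PbI2(s) <=> Pb^2+ + 2 I^-
For each mole of PbI2 that dissolves: [Pb^2+] = s, [I^-] = 2s.
Ksp = [Pb^2+][I^-]^2
Ksp = s(2s)^2 = 4s^3
Ksp = 4 × (1.3 × 10^-3)^3 = 8.8 × 10^-9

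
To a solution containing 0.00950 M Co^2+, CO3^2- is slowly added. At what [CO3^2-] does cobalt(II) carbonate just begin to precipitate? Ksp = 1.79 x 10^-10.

1.88 × 10^-8 M

CoCO3(s) <=> Co^2+ + CO3^2-
Ksp = [Co^2+][CO3^2-]
Precipitation begins when Q = Ksp. With [Co^2+] = 0.00950 M:
1.79 x 10^-10 = (0.00950) × [CO3^2-]
[CO3^2-] = (1.79 x 10^-10 / 9.50 × 10^-3) = 1.88 × 10^-8 M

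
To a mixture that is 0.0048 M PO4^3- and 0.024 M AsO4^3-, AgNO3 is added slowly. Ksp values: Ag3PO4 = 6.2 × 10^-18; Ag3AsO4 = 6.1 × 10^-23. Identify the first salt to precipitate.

Ag3AsO4

Each salt begins to precipitate when Q = Ksp, i.e. when [Ag^+] reaches its threshold.
For Ag3PO4: 6.2 × 10^-18 = 0.0048 × [Ag^+]^3  ⇒  [Ag^+] = 1.1 × 10^-5 M.
For Ag3AsO4: 6.1 × 10^-23 = 0.024 × [Ag^+]^3  ⇒  [Ag^+] = 1.4 x 10^-7 M.
The salt with the lower threshold [Ag^+] precipitates first: Ag3AsO4.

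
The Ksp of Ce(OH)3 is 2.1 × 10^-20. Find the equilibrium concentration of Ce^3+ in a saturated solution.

[Ce^3+] ≈ 5.3 × 10^-6 M

Ce(OH)3(s) <=> Ce^3+ + 3 OH^-
Ksp = [Ce^3+][OH^-]^3
Let s = molar solubility. Then [Ce^3+] = s and [OH^-] = 3s.
Ksp = s(3s)^3 = 27s^4
Solving, s = (2.1 × 10^-20/27)^(1/4) = 5.28 x 10^-6 M
[Ce^3+] = s = 5.3 × 10^-6 M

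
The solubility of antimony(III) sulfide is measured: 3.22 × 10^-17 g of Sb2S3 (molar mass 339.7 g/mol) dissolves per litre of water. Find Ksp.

Molar solubility s = (3.22 × 10^-17 g/L) / (339.7 g/mol) = 9.479 x 10^-20 M.
Sb2S3(s) ⇌ 2 Sb^3+(aq) + 3 S^2-(aq)
Let s = molar solubility. Then [Sb^3+] = 2s and [S^2-] = 3s.
Ksp = [Sb^3+]^2[S^2-]^3
Ksp = (2s)^2(3s)^3 = 108s^5
With s = 9.479 × 10^-20: Ksp = 8.26 × 10^-94

Ksp = 8.26e-94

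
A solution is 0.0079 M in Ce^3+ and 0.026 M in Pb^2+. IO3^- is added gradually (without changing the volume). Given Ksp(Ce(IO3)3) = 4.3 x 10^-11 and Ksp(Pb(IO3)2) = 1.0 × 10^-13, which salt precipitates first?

Precipitation of each salt starts when its ion product equals its Ksp.
For Ce(IO3)3: 4.3 x 10^-11 = 0.0079 × [IO3^-]^3  ⇒  [IO3^-] = 1.8 × 10^-3 M.
For Pb(IO3)2: 1.0 × 10^-13 = 0.026 × [IO3^-]^2  ⇒  [IO3^-] = 2.0 × 10^-6 M.
The salt with the lower threshold [IO3^-] precipitates first: Pb(IO3)2.

Pb(IO3)2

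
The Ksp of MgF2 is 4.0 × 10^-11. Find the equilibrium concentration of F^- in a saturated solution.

4.3 x 10^-4 M

MgF2(s) ⇌ Mg^2+(aq) + 2 F^-(aq)
Ksp = [Mg^2+][F^-]^2
With molar solubility s: [Mg^2+] = s, [F^-] = 2s.
Ksp = s(2s)^2 = 4s^3
s^3 = 4.0 × 10^-11 / 4, so s = 2.15 x 10^-4 M
[F^-] = 2s = 4.3 × 10^-4 M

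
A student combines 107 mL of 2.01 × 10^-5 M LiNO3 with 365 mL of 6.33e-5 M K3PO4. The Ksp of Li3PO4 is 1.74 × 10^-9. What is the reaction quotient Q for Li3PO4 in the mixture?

Total volume = 107 + 365 = 472 mL.
[Li^+] = 2.01 × 10^-5 × (107/472) = 4.557 × 10^-6 M
[PO4^3-] = 6.33 x 10^-5 × (365/472) = 4.895 × 10^-5 M
Li3PO4(s) ⇌ 3 Li^+ + PO4^3-, so Q = [Li^+]^3[PO4^3-]
Q = (4.557 x 10^-6)^3(4.895 x 10^-5) = 4.63 × 10^-21
Q < Ksp, so no precipitate of Li3PO4 forms.

Q ≈ 4.63 × 10^-21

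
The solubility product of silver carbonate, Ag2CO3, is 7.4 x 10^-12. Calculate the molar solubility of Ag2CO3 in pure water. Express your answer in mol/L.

s ≈ 1.2 × 10^-4 M

Ag2CO3(s) ⇌ 2 Ag^+(aq) + CO3^2-(aq)
Ksp = [Ag^+]^2[CO3^2-]
Let s = molar solubility. Then [Ag^+] = 2s and [CO3^2-] = s.
Substituting: Ksp = (2s)^2s = 4s^3
Solving, s = (7.4 x 10^-12/4)^(1/3) = 1.2 × 10^-4 M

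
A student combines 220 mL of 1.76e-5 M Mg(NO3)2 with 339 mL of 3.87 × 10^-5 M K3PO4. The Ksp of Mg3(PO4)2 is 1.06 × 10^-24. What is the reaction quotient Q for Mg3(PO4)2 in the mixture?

1.83 × 10^-25

Total volume = 220 + 339 = 559 mL.
[Mg^2+] = 1.76 x 10^-5 × (220/559) = 6.927 × 10^-6 M
[PO4^3-] = 3.87 × 10^-5 × (339/559) = 2.347 × 10^-5 M
Mg3(PO4)2(s) ⇌ 3 Mg^2+(aq) + 2 PO4^3-(aq), so Q = [Mg^2+]^3[PO4^3-]^2
Q = (6.927 x 10^-6)^3(2.347 × 10^-5)^2 = 1.83 × 10^-25
Q < Ksp, so no precipitate of Mg3(PO4)2 forms.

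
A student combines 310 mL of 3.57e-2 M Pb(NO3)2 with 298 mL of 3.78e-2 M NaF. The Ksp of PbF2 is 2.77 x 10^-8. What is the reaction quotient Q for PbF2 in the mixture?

6.25 × 10^-6

Total volume = 310 + 298 = 608 mL.
[Pb^2+] = 3.57 x 10^-2 × (310/608) = 1.820 x 10^-2 M
[F^-] = 3.78 × 10^-2 × (298/608) = 1.853 × 10^-2 M
PbF2(s) ⇌ Pb^2+(aq) + 2 F^-(aq), so Q = [Pb^2+][F^-]^2
Q = (1.820 × 10^-2)(1.853 × 10^-2)^2 = 6.25 x 10^-6
Q > Ksp, so PbF2 will precipitate.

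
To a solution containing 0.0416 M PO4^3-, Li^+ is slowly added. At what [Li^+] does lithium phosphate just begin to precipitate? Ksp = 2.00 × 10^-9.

Li3PO4(s) <=> 3 Li^+(aq) + PO4^3-(aq)
Ksp = [Li^+]^3[PO4^3-]
Precipitation begins when Q = Ksp. With [PO4^3-] = 0.0416 M:
2.00 × 10^-9 = (0.0416) × [Li^+]^3
[Li^+] = (2.00 × 10^-9 / 4.16 x 10^-2)^(1/3) = 3.64 × 10^-3 M

[Li^+] ≈ 3.64 x 10^-3 M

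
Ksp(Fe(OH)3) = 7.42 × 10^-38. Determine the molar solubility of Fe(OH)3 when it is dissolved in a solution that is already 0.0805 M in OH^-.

Fe(OH)3(s) <=> Fe^3+(aq) + 3 OH^-(aq)
Ksp = [Fe^3+][OH^-]^3
Let s = moles of Fe(OH)3 that dissolve per litre. [Fe^3+] = s, [OH^-] = 0.0805 + 3s ≈ 0.0805 (common-ion effect: OH^- is already 0.0805 M).
Ksp ≈ s × (0.0805)^3
s = 1.42 × 10^-34 M
Check: 3s = 4.3 x 10^-34 ≪ 0.0805, so the approximation is valid.

1.42 × 10^-34 M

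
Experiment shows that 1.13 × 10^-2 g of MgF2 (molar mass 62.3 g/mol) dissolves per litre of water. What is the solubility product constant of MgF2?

2.39 x 10^-11

Molar solubility s = (1.13 x 10^-2 g/L) / (62.3 g/mol) = 1.814 × 10^-4 M.
MgF2(s) ⇌ Mg^2+(aq) + 2 F^-(aq)
For each mole of MgF2 that dissolves: [Mg^2+] = s, [F^-] = 2s.
Ksp = [Mg^2+][F^-]^2
Substituting: Ksp = s(2s)^2 = 4s^3
Ksp = 4 × (1.814 x 10^-4)^3 = 2.39 x 10^-11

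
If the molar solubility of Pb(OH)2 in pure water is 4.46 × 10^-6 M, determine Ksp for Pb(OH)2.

Pb(OH)2(s) <=> Pb^2+ + 2 OH^-
For each mole of Pb(OH)2 that dissolves: [Pb^2+] = s, [OH^-] = 2s.
Ksp = [Pb^2+][OH^-]^2
So Ksp = s × (2s)^2 = 4s^3
With s = 4.46 × 10^-6: Ksp = 3.55 × 10^-16

Ksp = 3.55e-16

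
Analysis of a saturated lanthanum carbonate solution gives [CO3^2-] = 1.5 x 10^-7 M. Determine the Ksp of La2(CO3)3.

La2(CO3)3(s) ⇌ 2 La^3+ + 3 CO3^2-
Stoichiometry gives [La^3+] = (2/3)[CO3^2-] = 1.00 × 10^-7 M.
Ksp = [La^3+]^2[CO3^2-]^3
Ksp = (1.00 x 10^-7)^2 × (1.5 × 10^-7)^3 = 3.4 × 10^-35

Ksp = 3.4 × 10^-35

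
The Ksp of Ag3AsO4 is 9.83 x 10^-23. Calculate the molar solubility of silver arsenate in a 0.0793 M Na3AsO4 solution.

Ag3AsO4(s) ⇌ 3 Ag^+(aq) + AsO4^3-(aq)
Ksp = [Ag^+]^3[AsO4^3-]
Let s = moles of Ag3AsO4 that dissolve per litre. [Ag^+] = 3s, [AsO4^3-] = 0.0793 + s ≈ 0.0793 (Ksp is small, so little additional dissolves).
Ksp ≈ (3s)^3 × 0.0793
s = 3.58 x 10^-8 M
Check: s = 3.6 × 10^-8 ≪ 0.0793, so the approximation is valid.

s ≈ 3.58 × 10^-8 M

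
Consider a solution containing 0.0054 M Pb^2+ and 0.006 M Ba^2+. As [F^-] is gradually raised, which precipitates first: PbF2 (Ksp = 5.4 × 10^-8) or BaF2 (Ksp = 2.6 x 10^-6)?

Each salt begins to precipitate when Q = Ksp, i.e. when [F^-] reaches its threshold.
For PbF2: 5.4 × 10^-8 = 0.0054 × [F^-]^2  ⇒  [F^-] = 3.2 × 10^-3 M.
For BaF2: 2.6 x 10^-6 = 0.006 × [F^-]^2  ⇒  [F^-] = 2.1 × 10^-2 M.
The salt with the lower threshold [F^-] precipitates first: PbF2.

PbF2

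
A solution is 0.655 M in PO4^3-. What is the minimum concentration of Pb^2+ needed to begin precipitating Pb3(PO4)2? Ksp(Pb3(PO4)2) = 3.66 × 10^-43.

Pb3(PO4)2(s) ⇌ 3 Pb^2+ + 2 PO4^3-
Ksp = [Pb^2+]^3[PO4^3-]^2
Precipitation begins when Q = Ksp. With [PO4^3-] = 0.655 M:
3.66 × 10^-43 = (0.655)^2 × [Pb^2+]^3
[Pb^2+] = (3.66 × 10^-43 / 4.290 x 10^-1)^(1/3) = 9.48 x 10^-15 M

9.48 × 10^-15 M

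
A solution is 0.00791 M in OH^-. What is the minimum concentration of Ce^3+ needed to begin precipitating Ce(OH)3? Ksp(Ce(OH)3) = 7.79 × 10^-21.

Ce(OH)3(s) ⇌ Ce^3+(aq) + 3 OH^-(aq)
Ksp = [Ce^3+][OH^-]^3
Precipitation begins when Q = Ksp. With [OH^-] = 0.00791 M:
7.79 × 10^-21 = (0.00791)^3 × [Ce^3+]
[Ce^3+] = (7.79 × 10^-21 / 4.949 × 10^-7) = 1.57 x 10^-14 M

1.57e-14 M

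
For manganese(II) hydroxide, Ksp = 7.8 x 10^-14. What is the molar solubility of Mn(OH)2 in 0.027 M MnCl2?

Mn(OH)2(s) ⇌ Mn^2+(aq) + 2 OH^-(aq)
Ksp = [Mn^2+][OH^-]^2
Let s be the molar solubility in this solution. [Mn^2+] = 0.027 + s ≈ 0.027, [OH^-] = 2s (Ksp is small, so little additional dissolves).
Ksp ≈ 0.027 × (2s)^2
s = 8.5 × 10^-7 M
Check: s = 8.5 x 10^-7 ≪ 0.027, so the approximation is valid.

s ≈ 8.5 × 10^-7 M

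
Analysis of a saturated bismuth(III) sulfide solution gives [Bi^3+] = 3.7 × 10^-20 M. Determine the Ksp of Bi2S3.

Bi2S3(s) ⇌ 2 Bi^3+ + 3 S^2-
Stoichiometry gives [S^2-] = (3/2)[Bi^3+] = 5.55 x 10^-20 M.
Ksp = [Bi^3+]^2[S^2-]^3
Ksp = (3.7 × 10^-20)^2 × (5.55 × 10^-20)^3 = 2.3 x 10^-97

Ksp = 2.3 x 10^-97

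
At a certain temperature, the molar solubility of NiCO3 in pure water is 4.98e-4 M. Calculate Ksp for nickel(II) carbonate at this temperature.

NiCO3(s) ⇌ Ni^2+ + CO3^2-
If s mol/L of NiCO3 dissolves, [Ni^2+] = s and [CO3^2-] = s.
Ksp = [Ni^2+][CO3^2-]
Ksp = s^2
Ksp = (4.98 x 10^-4)^2 = 2.48 × 10^-7

Ksp ≈ 2.48e-7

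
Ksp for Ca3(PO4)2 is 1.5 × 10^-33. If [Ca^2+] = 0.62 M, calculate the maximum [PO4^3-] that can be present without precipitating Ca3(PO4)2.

[PO4^3-] = 7.9 x 10^-17 M

Ca3(PO4)2(s) ⇌ 3 Ca^2+ + 2 PO4^3-
Ksp = [Ca^2+]^3[PO4^3-]^2
Precipitation begins when Q = Ksp. With [Ca^2+] = 0.62 M:
1.5 × 10^-33 = (0.62)^3 × [PO4^3-]^2
[PO4^3-] = (1.5 × 10^-33 / 2.38 × 10^-1)^(1/2) = 7.9 x 10^-17 M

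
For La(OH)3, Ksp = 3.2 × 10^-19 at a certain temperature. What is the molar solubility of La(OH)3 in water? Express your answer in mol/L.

s = 1.0 × 10^-5 M

La(OH)3(s) <=> La^3+ + 3 OH^-
Ksp = [La^3+][OH^-]^3
For each mole of La(OH)3 that dissolves: [La^3+] = s, [OH^-] = 3s.
So Ksp = s × (3s)^3 = 27s^4
s = (3.2 × 10^-19 / 27)^(1/4) = 1.0 × 10^-5 M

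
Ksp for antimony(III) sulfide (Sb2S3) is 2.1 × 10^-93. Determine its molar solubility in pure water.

Sb2S3(s) <=> 2 Sb^3+(aq) + 3 S^2-(aq)
Ksp = [Sb^3+]^2[S^2-]^3
For each mole of Sb2S3 that dissolves: [Sb^3+] = 2s, [S^2-] = 3s.
So Ksp = (2s)^2 × (3s)^3 = 108s^5
s^5 = 2.1 × 10^-93 / 108, so s = 1.1 × 10^-19 M

s ≈ 1.1 × 10^-19 M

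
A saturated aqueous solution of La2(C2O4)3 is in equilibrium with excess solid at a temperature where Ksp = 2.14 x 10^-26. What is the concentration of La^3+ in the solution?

La2(C2O4)3(s) <=> 2 La^3+(aq) + 3 C2O4^2-(aq)
Ksp = [La^3+]^2[C2O4^2-]^3
With molar solubility s: [La^3+] = 2s, [C2O4^2-] = 3s.
So Ksp = (2s)^2 × (3s)^3 = 108s^5
s^5 = 2.14 x 10^-26 / 108, so s = 2.880 × 10^-6 M
[La^3+] = 2s = 5.76 x 10^-6 M

[La^3+] ≈ 5.76e-6 M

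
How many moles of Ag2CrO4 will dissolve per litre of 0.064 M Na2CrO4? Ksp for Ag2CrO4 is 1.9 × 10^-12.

Ag2CrO4(s) ⇌ 2 Ag^+(aq) + CrO4^2-(aq)
Ksp = [Ag^+]^2[CrO4^2-]
Let s = moles of Ag2CrO4 that dissolve per litre. [Ag^+] = 2s, [CrO4^2-] = 0.064 + s ≈ 0.064 (since CrO4^2- from Na2CrO4 dominates).
Ksp ≈ (2s)^2 × 0.064
s = 2.7 × 10^-6 M
Check: s = 2.7 × 10^-6 ≪ 0.064, so the approximation is valid.

2.7e-6 M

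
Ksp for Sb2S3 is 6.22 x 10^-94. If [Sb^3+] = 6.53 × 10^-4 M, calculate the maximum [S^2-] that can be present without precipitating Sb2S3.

Sb2S3(s) <=> 2 Sb^3+ + 3 S^2-
Ksp = [Sb^3+]^2[S^2-]^3
Precipitation begins when Q = Ksp. With [Sb^3+] = 6.53 × 10^-4 M:
6.22 x 10^-94 = (6.53 × 10^-4)^2 × [S^2-]^3
[S^2-] = (6.22 x 10^-94 / 4.264 × 10^-7)^(1/3) = 1.13 x 10^-29 M

[S^2-] = 1.13 x 10^-29 M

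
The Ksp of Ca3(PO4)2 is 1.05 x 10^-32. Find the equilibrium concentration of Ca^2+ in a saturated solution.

Ca3(PO4)2(s) <=> 3 Ca^2+ + 2 PO4^3-
Ksp = [Ca^2+]^3[PO4^3-]^2
For each mole of Ca3(PO4)2 that dissolves: [Ca^2+] = 3s, [PO4^3-] = 2s.
Ksp = (3s)^3(2s)^2 = 108s^5
Solving, s = (1.05 x 10^-32/108)^(1/5) = 1.576 x 10^-7 M
[Ca^2+] = 3s = 4.73 x 10^-7 M

[Ca^2+] = 4.73 x 10^-7 M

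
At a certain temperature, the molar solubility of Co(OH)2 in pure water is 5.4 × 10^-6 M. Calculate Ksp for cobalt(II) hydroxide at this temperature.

Ksp = 6.3 × 10^-16

Co(OH)2(s) ⇌ Co^2+ + 2 OH^-
Let s = molar solubility. Then [Co^2+] = s and [OH^-] = 2s.
Ksp = [Co^2+][OH^-]^2
Substituting: Ksp = s(2s)^2 = 4s^3
Ksp = 4 × (5.4 × 10^-6)^3 = 6.3 × 10^-16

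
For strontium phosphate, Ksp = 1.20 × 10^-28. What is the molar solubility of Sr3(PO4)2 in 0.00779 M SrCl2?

s = 7.97 × 10^-12 M

Sr3(PO4)2(s) ⇌ 3 Sr^2+ + 2 PO4^3-
Ksp = [Sr^2+]^3[PO4^3-]^2
Let s = moles of Sr3(PO4)2 that dissolve per litre. [Sr^2+] = 0.00779 + 3s ≈ 0.00779, [PO4^3-] = 2s (Ksp is small, so little additional dissolves).
Ksp ≈ (0.00779)^3 × (2s)^2
s = 7.97 × 10^-12 M
Check: 3s = 2.4 × 10^-11 ≪ 0.00779, so the approximation is valid.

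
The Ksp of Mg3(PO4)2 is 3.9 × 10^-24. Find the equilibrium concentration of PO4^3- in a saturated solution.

[PO4^3-] = 1.6 × 10^-5 M

Mg3(PO4)2(s) ⇌ 3 Mg^2+(aq) + 2 PO4^3-(aq)
Ksp = [Mg^2+]^3[PO4^3-]^2
For each mole of Mg3(PO4)2 that dissolves: [Mg^2+] = 3s, [PO4^3-] = 2s.
Substituting: Ksp = (3s)^3(2s)^2 = 108s^5
s^5 = 3.9 × 10^-24 / 108, so s = 8.16 × 10^-6 M
[PO4^3-] = 2s = 1.6 × 10^-5 M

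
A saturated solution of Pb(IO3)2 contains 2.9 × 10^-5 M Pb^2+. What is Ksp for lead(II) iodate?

Pb(IO3)2(s) ⇌ Pb^2+(aq) + 2 IO3^-(aq)
Stoichiometry gives [IO3^-] = (2/1)[Pb^2+] = 5.80 x 10^-5 M.
Ksp = [Pb^2+][IO3^-]^2
Ksp = 2.9 × 10^-5 × (5.80 × 10^-5)^2 = 9.8 x 10^-14

Ksp ≈ 9.8 × 10^-14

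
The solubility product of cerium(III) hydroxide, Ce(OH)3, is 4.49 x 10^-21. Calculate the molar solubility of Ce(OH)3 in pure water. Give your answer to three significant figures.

Ce(OH)3(s) <=> Ce^3+ + 3 OH^-
Ksp = [Ce^3+][OH^-]^3
Let s = molar solubility. Then [Ce^3+] = s and [OH^-] = 3s.
So Ksp = s × (3s)^3 = 27s^4
s = (4.49 x 10^-21 / 27)^(1/4) = 3.59 × 10^-6 M

3.59 × 10^-6 M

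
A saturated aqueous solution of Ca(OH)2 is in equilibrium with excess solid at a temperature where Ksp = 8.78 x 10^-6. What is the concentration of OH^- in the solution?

[OH^-] ≈ 2.60e-2 M

Ca(OH)2(s) ⇌ Ca^2+(aq) + 2 OH^-(aq)
Ksp = [Ca^2+][OH^-]^2
For each mole of Ca(OH)2 that dissolves: [Ca^2+] = s, [OH^-] = 2s.
Substituting: Ksp = s(2s)^2 = 4s^3
Solving, s = (8.78 x 10^-6/4)^(1/3) = 1.300 × 10^-2 M
[OH^-] = 2s = 2.60 × 10^-2 M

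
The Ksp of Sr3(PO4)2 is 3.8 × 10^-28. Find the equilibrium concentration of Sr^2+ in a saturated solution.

3.9e-6 M

Sr3(PO4)2(s) ⇌ 3 Sr^2+ + 2 PO4^3-
Ksp = [Sr^2+]^3[PO4^3-]^2
Let s = molar solubility. Then [Sr^2+] = 3s and [PO4^3-] = 2s.
Substituting: Ksp = (3s)^3(2s)^2 = 108s^5
s = (3.8 × 10^-28 / 108)^(1/5) = 1.29 × 10^-6 M
[Sr^2+] = 3s = 3.9 x 10^-6 M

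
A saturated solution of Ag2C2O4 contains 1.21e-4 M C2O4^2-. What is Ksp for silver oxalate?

7.09e-12

Ag2C2O4(s) ⇌ 2 Ag^+ + C2O4^2-
Stoichiometry gives [Ag^+] = (2/1)[C2O4^2-] = 2.420 × 10^-4 M.
Ksp = [Ag^+]^2[C2O4^2-]
Ksp = (2.420 × 10^-4)^2 × 1.21 x 10^-4 = 7.09 × 10^-12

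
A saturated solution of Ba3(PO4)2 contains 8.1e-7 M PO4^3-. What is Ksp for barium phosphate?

Ba3(PO4)2(s) ⇌ 3 Ba^2+(aq) + 2 PO4^3-(aq)
Stoichiometry gives [Ba^2+] = (3/2)[PO4^3-] = 1.22 × 10^-6 M.
Ksp = [Ba^2+]^3[PO4^3-]^2
Ksp = (1.22 × 10^-6)^3 × (8.1 × 10^-7)^2 = 1.2 x 10^-30

Ksp ≈ 1.2 × 10^-30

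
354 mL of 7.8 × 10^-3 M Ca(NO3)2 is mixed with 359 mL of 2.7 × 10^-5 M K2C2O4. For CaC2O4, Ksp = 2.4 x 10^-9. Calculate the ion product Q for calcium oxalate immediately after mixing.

Total volume = 354 + 359 = 713 mL.
[Ca^2+] = 7.8 × 10^-3 × (354/713) = 3.87 × 10^-3 M
[C2O4^2-] = 2.7 × 10^-5 × (359/713) = 1.36 x 10^-5 M
CaC2O4(s) <=> Ca^2+(aq) + C2O4^2-(aq), so Q = [Ca^2+][C2O4^2-]
Q = (3.87 × 10^-3)(1.36 × 10^-5) = 5.3 × 10^-8
Q > Ksp, so CaC2O4 will precipitate.

Q ≈ 5.3 × 10^-8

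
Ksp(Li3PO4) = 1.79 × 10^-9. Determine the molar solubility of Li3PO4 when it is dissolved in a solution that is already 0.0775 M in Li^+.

s ≈ 3.85 x 10^-6 M

Li3PO4(s) ⇌ 3 Li^+ + PO4^3-
Ksp = [Li^+]^3[PO4^3-]
Let s = moles of Li3PO4 that dissolve per litre. [Li^+] = 0.0775 + 3s ≈ 0.0775, [PO4^3-] = s (common-ion effect: Li^+ is already 0.0775 M).
Ksp ≈ (0.0775)^3 × s
s = 3.85 x 10^-6 M
Check: 3s = 1.2 × 10^-5 ≪ 0.0775, so the approximation is valid.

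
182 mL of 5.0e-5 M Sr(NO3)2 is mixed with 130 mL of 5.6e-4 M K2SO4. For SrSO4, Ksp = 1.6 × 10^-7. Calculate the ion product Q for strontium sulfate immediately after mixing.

Total volume = 182 + 130 = 312 mL.
[Sr^2+] = 5.0 × 10^-5 × (182/312) = 2.92 × 10^-5 M
[SO4^2-] = 5.6 x 10^-4 × (130/312) = 2.33 x 10^-4 M
SrSO4(s) ⇌ Sr^2+(aq) + SO4^2-(aq), so Q = [Sr^2+][SO4^2-]
Q = (2.92 × 10^-5)(2.33 × 10^-4) = 6.8 x 10^-9
Q < Ksp, so no precipitate of SrSO4 forms.

Q ≈ 6.8e-9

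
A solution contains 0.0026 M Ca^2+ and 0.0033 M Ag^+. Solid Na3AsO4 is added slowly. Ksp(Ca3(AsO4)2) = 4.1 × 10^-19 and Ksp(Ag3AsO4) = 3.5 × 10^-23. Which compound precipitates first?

Precipitation of each salt starts when its ion product equals its Ksp.
For Ca3(AsO4)2: 4.1 × 10^-19 = (0.0026)^3 × [AsO4^3-]^2  ⇒  [AsO4^3-] = 4.8 × 10^-6 M.
For Ag3AsO4: 3.5 × 10^-23 = (0.0033)^3 × [AsO4^3-]  ⇒  [AsO4^3-] = 9.7 × 10^-16 M.
The salt with the lower threshold [AsO4^3-] precipitates first: Ag3AsO4.

Ag3AsO4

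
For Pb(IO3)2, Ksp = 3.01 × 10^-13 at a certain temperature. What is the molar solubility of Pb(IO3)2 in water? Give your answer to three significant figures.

s ≈ 4.22e-5 M

Pb(IO3)2(s) ⇌ Pb^2+(aq) + 2 IO3^-(aq)
Ksp = [Pb^2+][IO3^-]^2
With molar solubility s: [Pb^2+] = s, [IO3^-] = 2s.
So Ksp = s × (2s)^2 = 4s^3
s^3 = 3.01 × 10^-13 / 4, so s = 4.22 x 10^-5 M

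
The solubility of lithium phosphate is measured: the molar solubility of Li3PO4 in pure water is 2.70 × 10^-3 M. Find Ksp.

Li3PO4(s) <=> 3 Li^+ + PO4^3-
For each mole of Li3PO4 that dissolves: [Li^+] = 3s, [PO4^3-] = s.
Ksp = [Li^+]^3[PO4^3-]
So Ksp = (3s)^3 × s = 27s^4
With s = 2.70 × 10^-3: Ksp = 1.43 × 10^-9

Ksp ≈ 1.43 × 10^-9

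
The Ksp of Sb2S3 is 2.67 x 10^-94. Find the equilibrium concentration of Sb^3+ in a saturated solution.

Sb2S3(s) <=> 2 Sb^3+(aq) + 3 S^2-(aq)
Ksp = [Sb^3+]^2[S^2-]^3
If s mol/L of Sb2S3 dissolves, [Sb^3+] = 2s and [S^2-] = 3s.
So Ksp = (2s)^2 × (3s)^3 = 108s^5
Solving, s = (2.67 x 10^-94/108)^(1/5) = 7.562 × 10^-20 M
[Sb^3+] = 2s = 1.51 × 10^-19 M

[Sb^3+] ≈ 1.51 × 10^-19 M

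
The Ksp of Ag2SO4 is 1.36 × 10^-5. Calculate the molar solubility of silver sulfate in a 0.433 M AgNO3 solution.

7.25 × 10^-5 M

Ag2SO4(s) ⇌ 2 Ag^+ + SO4^2-
Ksp = [Ag^+]^2[SO4^2-]
If s mol/L dissolves here, [Ag^+] = 0.433 + 2s ≈ 0.433, [SO4^2-] = s (since Ag^+ from AgNO3 dominates).
Ksp ≈ (0.433)^2 × s
s = 7.25 × 10^-5 M
Check: 2s = 1.5 x 10^-4 ≪ 0.433, so the approximation is valid.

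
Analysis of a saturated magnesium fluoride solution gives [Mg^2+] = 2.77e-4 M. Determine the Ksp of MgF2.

MgF2(s) ⇌ Mg^2+(aq) + 2 F^-(aq)
Stoichiometry gives [F^-] = (2/1)[Mg^2+] = 5.540 × 10^-4 M.
Ksp = [Mg^2+][F^-]^2
Ksp = 2.77 × 10^-4 × (5.540 × 10^-4)^2 = 8.50 x 10^-11

Ksp ≈ 8.50e-11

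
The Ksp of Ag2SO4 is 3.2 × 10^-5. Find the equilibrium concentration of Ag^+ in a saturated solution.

0.040 M

Ag2SO4(s) ⇌ 2 Ag^+(aq) + SO4^2-(aq)
Ksp = [Ag^+]^2[SO4^2-]
If s mol/L of Ag2SO4 dissolves, [Ag^+] = 2s and [SO4^2-] = s.
So Ksp = (2s)^2 × s = 4s^3
Solving, s = (3.2 × 10^-5/4)^(1/3) = 2.00 × 10^-2 M
[Ag^+] = 2s = 4.0 × 10^-2 M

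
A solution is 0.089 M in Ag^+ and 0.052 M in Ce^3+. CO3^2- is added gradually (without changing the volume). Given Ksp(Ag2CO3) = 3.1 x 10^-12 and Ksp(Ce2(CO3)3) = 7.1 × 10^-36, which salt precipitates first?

Ce2(CO3)3

Precipitation of each salt starts when its ion product equals its Ksp.
For Ag2CO3: 3.1 x 10^-12 = (0.089)^2 × [CO3^2-]  ⇒  [CO3^2-] = 3.9 x 10^-10 M.
For Ce2(CO3)3: 7.1 × 10^-36 = (0.052)^2 × [CO3^2-]^3  ⇒  [CO3^2-] = 1.4 × 10^-11 M.
The salt with the lower threshold [CO3^2-] precipitates first: Ce2(CO3)3.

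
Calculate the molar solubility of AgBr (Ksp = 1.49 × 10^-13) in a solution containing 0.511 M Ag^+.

AgBr(s) <=> Ag^+(aq) + Br^-(aq)
Ksp = [Ag^+][Br^-]
Let s = moles of AgBr that dissolve per litre. [Ag^+] = 0.511 + s ≈ 0.511, [Br^-] = s (since the Ag^+ already present dominates).
Ksp ≈ 0.511 × s
s = 2.92 × 10^-13 M
Check: s = 2.9 × 10^-13 ≪ 0.511, so the approximation is valid.

2.92 x 10^-13 M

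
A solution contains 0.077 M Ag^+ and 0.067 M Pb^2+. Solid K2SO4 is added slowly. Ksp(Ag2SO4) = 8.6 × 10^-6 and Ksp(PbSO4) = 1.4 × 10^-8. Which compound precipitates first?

PbSO4

Each salt begins to precipitate when Q = Ksp, i.e. when [SO4^2-] reaches its threshold.
For Ag2SO4: 8.6 × 10^-6 = (0.077)^2 × [SO4^2-]  ⇒  [SO4^2-] = 1.5 x 10^-3 M.
For PbSO4: 1.4 × 10^-8 = 0.067 × [SO4^2-]  ⇒  [SO4^2-] = 2.1 × 10^-7 M.
The salt with the lower threshold [SO4^2-] precipitates first: PbSO4.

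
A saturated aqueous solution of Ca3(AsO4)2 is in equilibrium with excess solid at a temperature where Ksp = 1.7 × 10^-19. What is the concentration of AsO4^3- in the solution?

Ca3(AsO4)2(s) <=> 3 Ca^2+(aq) + 2 AsO4^3-(aq)
Ksp = [Ca^2+]^3[AsO4^3-]^2
If s mol/L of Ca3(AsO4)2 dissolves, [Ca^2+] = 3s and [AsO4^3-] = 2s.
So Ksp = (3s)^3 × (2s)^2 = 108s^5
s^5 = 1.7 × 10^-19 / 108, so s = 6.91 x 10^-5 M
[AsO4^3-] = 2s = 1.4 × 10^-4 M

[AsO4^3-] = 1.4e-4 M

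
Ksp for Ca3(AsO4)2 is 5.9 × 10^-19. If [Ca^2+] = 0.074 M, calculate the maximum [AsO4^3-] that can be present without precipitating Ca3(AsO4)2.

[AsO4^3-] = 3.8e-8 M

Ca3(AsO4)2(s) <=> 3 Ca^2+(aq) + 2 AsO4^3-(aq)
Ksp = [Ca^2+]^3[AsO4^3-]^2
Precipitation begins when Q = Ksp. With [Ca^2+] = 0.074 M:
5.9 × 10^-19 = (0.074)^3 × [AsO4^3-]^2
[AsO4^3-] = (5.9 × 10^-19 / 4.05 x 10^-4)^(1/2) = 3.8 x 10^-8 M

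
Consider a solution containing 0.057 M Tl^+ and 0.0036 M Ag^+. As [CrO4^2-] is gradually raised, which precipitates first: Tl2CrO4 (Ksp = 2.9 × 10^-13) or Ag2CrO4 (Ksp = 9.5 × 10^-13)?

Precipitation of each salt starts when its ion product equals its Ksp.
For Tl2CrO4: 2.9 × 10^-13 = (0.057)^2 × [CrO4^2-]  ⇒  [CrO4^2-] = 8.9 × 10^-11 M.
For Ag2CrO4: 9.5 × 10^-13 = (0.0036)^2 × [CrO4^2-]  ⇒  [CrO4^2-] = 7.3 × 10^-8 M.
The salt with the lower threshold [CrO4^2-] precipitates first: Tl2CrO4.

Tl2CrO4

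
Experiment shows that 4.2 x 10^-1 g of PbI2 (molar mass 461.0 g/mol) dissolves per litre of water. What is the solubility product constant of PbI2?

Molar solubility s = (4.2 x 10^-1 g/L) / (461.0 g/mol) = 9.11 x 10^-4 M.
PbI2(s) ⇌ Pb^2+ + 2 I^-
If s mol/L of PbI2 dissolves, [Pb^2+] = s and [I^-] = 2s.
Ksp = [Pb^2+][I^-]^2
Ksp = s(2s)^2 = 4s^3
Ksp = 4 × (9.11 × 10^-4)^3 = 3.0 × 10^-9

Ksp ≈ 3.0e-9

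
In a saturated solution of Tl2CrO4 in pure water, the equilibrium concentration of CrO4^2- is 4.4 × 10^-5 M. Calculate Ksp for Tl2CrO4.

Ksp = 3.4 × 10^-13

Tl2CrO4(s) ⇌ 2 Tl^+ + CrO4^2-
Stoichiometry gives [Tl^+] = (2/1)[CrO4^2-] = 8.80 x 10^-5 M.
Ksp = [Tl^+]^2[CrO4^2-]
Ksp = (8.80 x 10^-5)^2 × 4.4 × 10^-5 = 3.4 × 10^-13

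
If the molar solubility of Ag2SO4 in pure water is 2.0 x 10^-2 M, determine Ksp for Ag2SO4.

Ksp ≈ 3.2 x 10^-5

Ag2SO4(s) <=> 2 Ag^+(aq) + SO4^2-(aq)
If s mol/L of Ag2SO4 dissolves, [Ag^+] = 2s and [SO4^2-] = s.
Ksp = [Ag^+]^2[SO4^2-]
So Ksp = (2s)^2 × s = 4s^3
With s = 2.0 x 10^-2: Ksp = 3.2 × 10^-5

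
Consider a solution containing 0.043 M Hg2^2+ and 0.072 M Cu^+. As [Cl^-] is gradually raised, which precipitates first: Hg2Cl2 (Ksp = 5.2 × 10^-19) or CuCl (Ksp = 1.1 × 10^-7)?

Precipitation of each salt starts when its ion product equals its Ksp.
For Hg2Cl2: 5.2 × 10^-19 = 0.043 × [Cl^-]^2  ⇒  [Cl^-] = 3.5 × 10^-9 M.
For CuCl: 1.1 × 10^-7 = 0.072 × [Cl^-]  ⇒  [Cl^-] = 1.5 × 10^-6 M.
The salt with the lower threshold [Cl^-] precipitates first: Hg2Cl2.

Hg2Cl2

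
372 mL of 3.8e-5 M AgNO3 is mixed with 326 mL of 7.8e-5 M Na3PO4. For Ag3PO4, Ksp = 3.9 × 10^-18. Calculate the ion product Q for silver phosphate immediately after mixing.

Total volume = 372 + 326 = 698 mL.
[Ag^+] = 3.8 × 10^-5 × (372/698) = 2.03 × 10^-5 M
[PO4^3-] = 7.8 × 10^-5 × (326/698) = 3.64 × 10^-5 M
Ag3PO4(s) <=> 3 Ag^+(aq) + PO4^3-(aq), so Q = [Ag^+]^3[PO4^3-]
Q = (2.03 x 10^-5)^3(3.64 × 10^-5) = 3.0 × 10^-19
Q < Ksp, so no precipitate of Ag3PO4 forms.

3.0e-19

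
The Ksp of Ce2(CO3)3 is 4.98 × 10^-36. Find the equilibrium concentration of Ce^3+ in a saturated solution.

Ce2(CO3)3(s) <=> 2 Ce^3+(aq) + 3 CO3^2-(aq)
Ksp = [Ce^3+]^2[CO3^2-]^3
If s mol/L of Ce2(CO3)3 dissolves, [Ce^3+] = 2s and [CO3^2-] = 3s.
Ksp = (2s)^2(3s)^3 = 108s^5
s^5 = 4.98 × 10^-36 / 108, so s = 3.410 x 10^-8 M
[Ce^3+] = 2s = 6.82 x 10^-8 M

[Ce^3+] ≈ 6.82 × 10^-8 M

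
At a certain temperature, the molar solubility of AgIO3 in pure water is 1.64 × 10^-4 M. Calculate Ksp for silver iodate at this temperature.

2.69e-8

AgIO3(s) ⇌ Ag^+ + IO3^-
Let s = molar solubility. Then [Ag^+] = s and [IO3^-] = s.
Ksp = [Ag^+][IO3^-]
Ksp = s × s = s^2
Ksp = (1.64 x 10^-4)^2 = 2.69 × 10^-8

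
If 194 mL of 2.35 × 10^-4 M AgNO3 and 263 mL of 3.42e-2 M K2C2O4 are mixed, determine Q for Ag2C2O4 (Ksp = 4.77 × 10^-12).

Total volume = 194 + 263 = 457 mL.
[Ag^+] = 2.35 × 10^-4 × (194/457) = 9.976 × 10^-5 M
[C2O4^2-] = 3.42 x 10^-2 × (263/457) = 1.968 × 10^-2 M
Ag2C2O4(s) ⇌ 2 Ag^+(aq) + C2O4^2-(aq), so Q = [Ag^+]^2[C2O4^2-]
Q = (9.976 × 10^-5)^2(1.968 × 10^-2) = 1.96 × 10^-10
Q > Ksp, so Ag2C2O4 will precipitate.

Q ≈ 1.96 x 10^-10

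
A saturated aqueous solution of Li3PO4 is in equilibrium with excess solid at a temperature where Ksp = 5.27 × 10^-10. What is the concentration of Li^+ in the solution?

Li3PO4(s) <=> 3 Li^+ + PO4^3-
Ksp = [Li^+]^3[PO4^3-]
For each mole of Li3PO4 that dissolves: [Li^+] = 3s, [PO4^3-] = s.
Ksp = (3s)^3s = 27s^4
Solving, s = (5.27 × 10^-10/27)^(1/4) = 2.102 × 10^-3 M
[Li^+] = 3s = 6.31 x 10^-3 M

[Li^+] ≈ 6.31 × 10^-3 M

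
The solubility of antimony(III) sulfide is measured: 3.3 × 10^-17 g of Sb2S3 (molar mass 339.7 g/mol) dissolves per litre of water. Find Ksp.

Ksp ≈ 9.3e-94

Molar solubility s = (3.3 × 10^-17 g/L) / (339.7 g/mol) = 9.71 x 10^-20 M.
Sb2S3(s) ⇌ 2 Sb^3+(aq) + 3 S^2-(aq)
With molar solubility s: [Sb^3+] = 2s, [S^2-] = 3s.
Ksp = [Sb^3+]^2[S^2-]^3
Ksp = (2s)^2(3s)^3 = 108s^5
With s = 9.71 x 10^-20: Ksp = 9.3 × 10^-94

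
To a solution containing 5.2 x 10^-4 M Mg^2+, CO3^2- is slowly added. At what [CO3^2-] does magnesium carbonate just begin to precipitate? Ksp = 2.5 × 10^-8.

MgCO3(s) ⇌ Mg^2+(aq) + CO3^2-(aq)
Ksp = [Mg^2+][CO3^2-]
Precipitation begins when Q = Ksp. With [Mg^2+] = 5.2 x 10^-4 M:
2.5 × 10^-8 = (5.2 x 10^-4) × [CO3^2-]
[CO3^2-] = (2.5 × 10^-8 / 5.2 x 10^-4) = 4.8 × 10^-5 M

4.8e-5 M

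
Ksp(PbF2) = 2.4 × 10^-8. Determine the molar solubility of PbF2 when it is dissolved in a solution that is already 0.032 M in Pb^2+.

s = 4.3e-4 M

PbF2(s) <=> Pb^2+ + 2 F^-
Ksp = [Pb^2+][F^-]^2
Let s be the molar solubility in this solution. [Pb^2+] = 0.032 + s ≈ 0.032, [F^-] = 2s (since the Pb^2+ already present dominates).
Ksp ≈ 0.032 × (2s)^2
s = 4.3 × 10^-4 M
Check: s = 4.3 × 10^-4 ≪ 0.032, so the approximation is valid.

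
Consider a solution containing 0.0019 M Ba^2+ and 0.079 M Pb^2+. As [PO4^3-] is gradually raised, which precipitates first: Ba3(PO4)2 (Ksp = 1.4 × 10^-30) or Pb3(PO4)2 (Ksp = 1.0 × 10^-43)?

Pb3(PO4)2

Precipitation of each salt starts when its ion product equals its Ksp.
For Ba3(PO4)2: 1.4 × 10^-30 = (0.0019)^3 × [PO4^3-]^2  ⇒  [PO4^3-] = 1.4 x 10^-11 M.
For Pb3(PO4)2: 1.0 × 10^-43 = (0.079)^3 × [PO4^3-]^2  ⇒  [PO4^3-] = 1.4 x 10^-20 M.
The salt with the lower threshold [PO4^3-] precipitates first: Pb3(PO4)2.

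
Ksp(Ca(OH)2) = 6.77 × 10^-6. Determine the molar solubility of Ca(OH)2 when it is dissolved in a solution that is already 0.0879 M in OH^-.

8.76e-4 M

Ca(OH)2(s) ⇌ Ca^2+ + 2 OH^-
Ksp = [Ca^2+][OH^-]^2
Let s be the molar solubility in this solution. [Ca^2+] = s, [OH^-] = 0.0879 + 2s ≈ 0.0879 (since the OH^- already present dominates).
Ksp ≈ s × (0.0879)^2
s = 8.76 × 10^-4 M
Check: 2s = 1.8 x 10^-3 ≪ 0.0879, so the approximation is valid.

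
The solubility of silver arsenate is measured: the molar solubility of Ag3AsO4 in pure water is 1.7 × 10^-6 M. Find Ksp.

Ag3AsO4(s) ⇌ 3 Ag^+ + AsO4^3-
Let s = molar solubility. Then [Ag^+] = 3s and [AsO4^3-] = s.
Ksp = [Ag^+]^3[AsO4^3-]
So Ksp = (3s)^3 × s = 27s^4
With s = 1.7 x 10^-6: Ksp = 2.3 × 10^-22

Ksp ≈ 2.3e-22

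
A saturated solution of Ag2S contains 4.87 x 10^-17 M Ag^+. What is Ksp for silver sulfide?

Ksp = 5.78 × 10^-50

Ag2S(s) <=> 2 Ag^+ + S^2-
Stoichiometry gives [S^2-] = (1/2)[Ag^+] = 2.435 × 10^-17 M.
Ksp = [Ag^+]^2[S^2-]
Ksp = (4.87 × 10^-17)^2 × 2.435 × 10^-17 = 5.78 × 10^-50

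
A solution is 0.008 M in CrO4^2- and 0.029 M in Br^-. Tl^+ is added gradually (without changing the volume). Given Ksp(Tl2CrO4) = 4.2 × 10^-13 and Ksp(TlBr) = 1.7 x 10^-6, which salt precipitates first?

Tl2CrO4

Precipitation of each salt starts when its ion product equals its Ksp.
For Tl2CrO4: 4.2 × 10^-13 = 0.008 × [Tl^+]^2  ⇒  [Tl^+] = 7.2 x 10^-6 M.
For TlBr: 1.7 x 10^-6 = 0.029 × [Tl^+]  ⇒  [Tl^+] = 5.9 × 10^-5 M.
The salt with the lower threshold [Tl^+] precipitates first: Tl2CrO4.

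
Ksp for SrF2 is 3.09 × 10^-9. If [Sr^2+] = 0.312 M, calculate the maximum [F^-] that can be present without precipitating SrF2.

SrF2(s) ⇌ Sr^2+ + 2 F^-
Ksp = [Sr^2+][F^-]^2
Precipitation begins when Q = Ksp. With [Sr^2+] = 0.312 M:
3.09 × 10^-9 = (0.312) × [F^-]^2
[F^-] = (3.09 × 10^-9 / 3.12 × 10^-1)^(1/2) = 9.95 x 10^-5 M

9.95e-5 M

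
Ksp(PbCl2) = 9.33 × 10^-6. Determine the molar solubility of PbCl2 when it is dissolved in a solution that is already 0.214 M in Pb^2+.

s ≈ 3.30 x 10^-3 M

PbCl2(s) <=> Pb^2+(aq) + 2 Cl^-(aq)
Ksp = [Pb^2+][Cl^-]^2
Let s be the molar solubility in this solution. [Pb^2+] = 0.214 + s ≈ 0.214, [Cl^-] = 2s (common-ion effect: Pb^2+ is already 0.214 M).
Ksp ≈ 0.214 × (2s)^2
s = 3.30 × 10^-3 M
Check: s = 3.3 x 10^-3 ≪ 0.214, so the approximation is valid.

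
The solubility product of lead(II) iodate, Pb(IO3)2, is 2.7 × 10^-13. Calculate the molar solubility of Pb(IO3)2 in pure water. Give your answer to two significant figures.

Pb(IO3)2(s) ⇌ Pb^2+ + 2 IO3^-
Ksp = [Pb^2+][IO3^-]^2
For each mole of Pb(IO3)2 that dissolves: [Pb^2+] = s, [IO3^-] = 2s.
So Ksp = s × (2s)^2 = 4s^3
Solving, s = (2.7 × 10^-13/4)^(1/3) = 4.1 x 10^-5 M

s = 4.1 x 10^-5 M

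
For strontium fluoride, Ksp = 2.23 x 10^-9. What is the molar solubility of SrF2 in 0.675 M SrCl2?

s ≈ 2.87 × 10^-5 M

SrF2(s) ⇌ Sr^2+ + 2 F^-
Ksp = [Sr^2+][F^-]^2
Let s be the molar solubility in this solution. [Sr^2+] = 0.675 + s ≈ 0.675, [F^-] = 2s (Ksp is small, so little additional dissolves).
Ksp ≈ 0.675 × (2s)^2
s = 2.87 × 10^-5 M
Check: s = 2.9 × 10^-5 ≪ 0.675, so the approximation is valid.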